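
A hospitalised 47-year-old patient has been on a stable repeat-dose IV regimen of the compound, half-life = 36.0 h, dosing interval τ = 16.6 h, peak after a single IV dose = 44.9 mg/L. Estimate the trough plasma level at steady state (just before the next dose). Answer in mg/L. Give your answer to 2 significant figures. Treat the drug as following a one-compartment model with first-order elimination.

120 mg/L

k = ln2 / t½ = 0.693147 / 36.0 = 0.01925 h⁻¹
e^(−kτ) = e^(−0.01925 × 16.6) = 0.7265
Accumulation ratio R = 1 / (1 − e^(−kτ)) = 1 / (1 − 0.7265) = 3.656
Steady-state trough = C₀ × R × e^(−kτ) = 44.9 × 3.656 × 0.7265 = 119.3 mg/L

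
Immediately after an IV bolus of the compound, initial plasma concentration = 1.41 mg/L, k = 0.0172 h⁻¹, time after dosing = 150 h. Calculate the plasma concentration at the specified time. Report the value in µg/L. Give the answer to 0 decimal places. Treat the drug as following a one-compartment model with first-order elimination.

107 µg/L

C = C₀ · e^(−k·t) = 1.410 × e^(−0.01720 × 150)
  = 1.410 × 0.07577 = 0.1068 mg/L
Convert: 0.1068 mg/L × 1000 = 106.8 µg/L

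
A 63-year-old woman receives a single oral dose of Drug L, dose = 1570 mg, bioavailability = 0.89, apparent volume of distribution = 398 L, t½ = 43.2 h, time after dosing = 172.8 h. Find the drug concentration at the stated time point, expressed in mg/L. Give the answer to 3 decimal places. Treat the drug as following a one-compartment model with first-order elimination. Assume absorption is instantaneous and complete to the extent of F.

Amount reaching circulation = F × Dose = 0.89 × 1570 = 1397 mg
C₀ = F·Dose / Vd = 1397 / 398 = 3.510 mg/L
k = ln2 / t½ = 0.693147 / 43.2 = 0.01605 h⁻¹
t / t½ = 172.8 / 43.2 = 4 half-lives
C = C₀ × (1/2)^4 = 3.510 × 0.06250 = 0.2194 mg/L

0.219 mg/L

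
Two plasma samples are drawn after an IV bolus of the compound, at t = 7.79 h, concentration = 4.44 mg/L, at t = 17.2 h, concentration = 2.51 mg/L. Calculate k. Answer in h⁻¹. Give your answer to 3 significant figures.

k = ln(C₁/C₂) / (t₂ − t₁) = ln(4.44/2.51) / (17.2 − 7.79)
  = 0.5704 / 9.410 = 0.06062 h⁻¹

0.0606 h⁻¹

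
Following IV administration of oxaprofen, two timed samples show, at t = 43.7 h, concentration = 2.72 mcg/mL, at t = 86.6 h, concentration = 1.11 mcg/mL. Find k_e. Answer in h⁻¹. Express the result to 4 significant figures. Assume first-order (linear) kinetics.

k = ln(C₁/C₂) / (t₂ − t₁) = ln(2.72/1.11) / (86.6 − 43.7)
  = 0.8963 / 42.90 = 0.02089 h⁻¹

0.02089 h⁻¹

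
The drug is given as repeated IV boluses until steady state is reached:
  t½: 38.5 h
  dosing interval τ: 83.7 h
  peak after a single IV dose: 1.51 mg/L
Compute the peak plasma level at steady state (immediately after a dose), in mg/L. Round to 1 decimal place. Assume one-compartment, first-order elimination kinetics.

k = ln2 / t½ = 0.693147 / 38.5 = 0.01800 h⁻¹
e^(−kτ) = e^(−0.01800 × 83.7) = 0.2217
Accumulation ratio R = 1 / (1 − e^(−kτ)) = 1 / (1 − 0.2217) = 1.285
Steady-state peak = C₀ × R = 1.51 × 1.285 = 1.940 mg/L

1.9 mg/L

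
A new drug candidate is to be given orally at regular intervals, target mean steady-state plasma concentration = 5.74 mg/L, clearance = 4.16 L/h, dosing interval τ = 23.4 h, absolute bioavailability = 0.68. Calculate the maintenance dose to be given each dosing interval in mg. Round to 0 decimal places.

At steady state, F × (Dose/τ) = Css × CL.
Dose = Css × CL × τ / F = 5.74 × 4.160 × 23.4 / 0.68 = 821.7 mg

822 mg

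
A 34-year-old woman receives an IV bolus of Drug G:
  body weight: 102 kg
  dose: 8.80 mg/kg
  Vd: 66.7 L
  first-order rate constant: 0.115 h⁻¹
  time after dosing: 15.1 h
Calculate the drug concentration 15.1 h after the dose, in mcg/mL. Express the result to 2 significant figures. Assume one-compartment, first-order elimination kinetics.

Total dose = 8.80 × 102 = 897.6 mg
C₀ = Dose / Vd = 897.6 / 66.7 = 13.46 mg/L
C = C₀ · e^(−k·t) = 13.46 × e^(−0.1150 × 15.1)
  = 13.46 × 0.1761 = 2.370 mg/L
(2.370 mg/L = 2.370 mcg/mL)

2.4 mcg/mL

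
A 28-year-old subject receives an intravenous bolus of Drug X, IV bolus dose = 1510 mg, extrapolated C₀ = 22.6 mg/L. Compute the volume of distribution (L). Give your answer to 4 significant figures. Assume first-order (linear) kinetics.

Vd = Dose / C₀ = 1510 / 22.6 = 66.81 L

66.81 L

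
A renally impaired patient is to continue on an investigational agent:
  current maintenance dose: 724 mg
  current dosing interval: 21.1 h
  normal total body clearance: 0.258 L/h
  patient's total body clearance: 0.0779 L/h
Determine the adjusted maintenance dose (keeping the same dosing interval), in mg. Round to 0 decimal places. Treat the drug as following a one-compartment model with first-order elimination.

To keep the same average steady-state level, dosing rate must scale with clearance.
CL ratio = 0.0779 / 0.258 = 0.3019
New dose (same interval) = 724 × 0.3019 = 218.6 mg

219 mg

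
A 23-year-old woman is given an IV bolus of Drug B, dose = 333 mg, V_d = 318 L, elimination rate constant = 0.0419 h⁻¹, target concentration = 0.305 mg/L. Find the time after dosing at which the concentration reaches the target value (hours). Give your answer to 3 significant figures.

C₀ = Dose / Vd = 333.0 / 318 = 1.047 mg/L
t = ln(C₀ / C) / k = ln(1.047 / 0.305) / 0.04190
  = ln(3.433) / 0.04190 = 1.233 / 0.04190 = 29.43 h

29.4 h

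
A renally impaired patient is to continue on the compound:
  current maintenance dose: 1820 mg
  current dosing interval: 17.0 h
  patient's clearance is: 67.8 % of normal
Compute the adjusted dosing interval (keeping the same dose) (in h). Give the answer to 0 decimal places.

To keep the same average steady-state level, dosing rate must scale with clearance.
CL ratio = 67.8 / 100 = 0.6780
New interval (same dose) = 17.0 / 0.6780 = 25.07 h

25 h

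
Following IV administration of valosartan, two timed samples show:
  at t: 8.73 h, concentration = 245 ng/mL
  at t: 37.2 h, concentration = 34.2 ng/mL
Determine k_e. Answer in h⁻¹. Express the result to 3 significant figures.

0.0692 h⁻¹

k = ln(C₁/C₂) / (t₂ − t₁) = ln(245/34.2) / (37.2 − 8.73)
  = 1.969 / 28.47 = 0.06916 h⁻¹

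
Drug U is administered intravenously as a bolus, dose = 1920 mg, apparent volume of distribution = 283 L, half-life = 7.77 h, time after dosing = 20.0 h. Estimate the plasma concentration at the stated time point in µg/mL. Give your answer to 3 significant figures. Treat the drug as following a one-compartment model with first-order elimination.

C₀ = Dose / Vd = 1920 / 283 = 6.784 mg/L
k = ln2 / t½ = 0.693147 / 7.77 = 0.08921 h⁻¹
C = C₀ · e^(−k·t) = 6.784 × e^(−0.08921 × 20.0)
  = 6.784 × 0.1679 = 1.139 mg/L
(1.139 mg/L = 1.139 µg/mL)

1.14 µg/mL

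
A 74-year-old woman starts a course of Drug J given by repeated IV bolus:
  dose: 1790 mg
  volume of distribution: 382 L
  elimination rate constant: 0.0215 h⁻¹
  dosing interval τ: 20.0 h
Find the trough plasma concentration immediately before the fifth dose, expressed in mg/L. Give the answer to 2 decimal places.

7.16 mg/L

C₀ per dose = Dose / Vd = 1790 / 382 = 4.686 mg/L
Fraction remaining after one interval: r = e^(−kτ) = e^(−0.02150 × 20.0) = 0.6505
Before dose 5, 4 doses have been given (aged 1τ, 2τ, 3τ, 4τ).
C_trough = C₀ × (r + r² + … + r^4) = C₀ × r(1−r^4)/(1−r)
        = 4.686 × 0.6505 × (1 − 0.1791) / (1 − 0.6505) = 7.160 mg/L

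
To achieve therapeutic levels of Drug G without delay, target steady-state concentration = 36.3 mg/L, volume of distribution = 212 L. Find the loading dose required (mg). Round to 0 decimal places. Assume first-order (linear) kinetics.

LD = Css × Vd = 36.3 × 212 = 7696 mg

7696 mg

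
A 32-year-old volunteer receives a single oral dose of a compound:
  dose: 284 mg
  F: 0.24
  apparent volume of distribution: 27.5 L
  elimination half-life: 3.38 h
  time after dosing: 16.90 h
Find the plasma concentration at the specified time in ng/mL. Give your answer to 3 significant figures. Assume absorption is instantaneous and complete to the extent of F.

77.5 ng/mL

Amount reaching circulation = F × Dose = 0.24 × 284.0 = 68.16 mg
C₀ = F·Dose / Vd = 68.16 / 27.5 = 2.479 mg/L
k = ln2 / t½ = 0.693147 / 3.38 = 0.2051 h⁻¹
t / t½ = 16.90 / 3.38 = 5 half-lives
C = C₀ × (1/2)^5 = 2.479 × 0.03125 = 0.07747 mg/L
Convert: 0.07747 mg/L × 1000 = 77.47 ng/mL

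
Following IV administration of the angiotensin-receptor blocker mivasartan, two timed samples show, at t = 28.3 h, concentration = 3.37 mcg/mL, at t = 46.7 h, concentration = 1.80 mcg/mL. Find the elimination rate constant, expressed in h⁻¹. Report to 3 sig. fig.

k = ln(C₁/C₂) / (t₂ − t₁) = ln(3.37/1.80) / (46.7 − 28.3)
  = 0.6271 / 18.40 = 0.03408 h⁻¹

0.0341 h⁻¹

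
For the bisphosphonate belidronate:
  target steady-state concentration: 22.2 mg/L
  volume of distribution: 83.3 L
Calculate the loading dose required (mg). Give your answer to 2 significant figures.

LD = Css × Vd = 22.2 × 83.3 = 1849 mg

1800 mg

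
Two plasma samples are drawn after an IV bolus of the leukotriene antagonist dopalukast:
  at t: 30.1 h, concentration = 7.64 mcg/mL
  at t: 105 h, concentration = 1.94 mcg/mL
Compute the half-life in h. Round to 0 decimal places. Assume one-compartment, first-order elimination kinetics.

k = ln(C₁/C₂) / (t₂ − t₁) = ln(7.64/1.94) / (105 − 30.1)
  = 1.371 / 74.90 = 0.01830 h⁻¹
t½ = ln2 / k = 0.693147 / 0.01830 = 37.88 h

38 h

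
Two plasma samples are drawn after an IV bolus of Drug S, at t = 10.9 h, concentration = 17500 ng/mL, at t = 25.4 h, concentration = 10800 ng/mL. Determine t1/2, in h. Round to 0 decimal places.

21 h

k = ln(C₁/C₂) / (t₂ − t₁) = ln(17500/10800) / (25.4 − 10.9)
  = 0.4827 / 14.50 = 0.03329 h⁻¹
t½ = ln2 / k = 0.693147 / 0.03329 = 20.82 h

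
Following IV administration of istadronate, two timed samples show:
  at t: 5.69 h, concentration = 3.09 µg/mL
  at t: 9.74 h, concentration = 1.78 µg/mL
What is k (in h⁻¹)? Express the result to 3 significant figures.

k = ln(C₁/C₂) / (t₂ − t₁) = ln(3.09/1.78) / (9.74 − 5.69)
  = 0.5516 / 4.050 = 0.1362 h⁻¹

0.136 h⁻¹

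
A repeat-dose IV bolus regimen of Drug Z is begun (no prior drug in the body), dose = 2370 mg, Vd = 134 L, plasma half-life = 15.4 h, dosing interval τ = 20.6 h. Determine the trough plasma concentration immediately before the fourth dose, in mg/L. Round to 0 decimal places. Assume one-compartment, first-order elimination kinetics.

C₀ per dose = Dose / Vd = 2370 / 134 = 17.69 mg/L
k = ln2 / t½ = 0.693147 / 15.4 = 0.04501 h⁻¹
Fraction remaining after one interval: r = e^(−kτ) = e^(−0.04501 × 20.6) = 0.3957
Before dose 4, 3 doses have been given (aged 1τ, 2τ, 3τ).
C_trough = C₀ × (r + r² + … + r^3) = C₀ × r(1−r^3)/(1−r)
        = 17.69 × 0.3957 × (1 − 0.06196) / (1 − 0.3957) = 10.87 mg/L

11 mg/L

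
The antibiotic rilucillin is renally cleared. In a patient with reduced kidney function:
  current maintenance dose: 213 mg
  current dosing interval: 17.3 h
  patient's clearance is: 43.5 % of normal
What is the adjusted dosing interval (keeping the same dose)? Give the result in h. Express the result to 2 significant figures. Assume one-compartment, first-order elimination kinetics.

40 h

To keep the same average steady-state level, dosing rate must scale with clearance.
CL ratio = 43.5 / 100 = 0.4350
New interval (same dose) = 17.3 / 0.4350 = 39.77 h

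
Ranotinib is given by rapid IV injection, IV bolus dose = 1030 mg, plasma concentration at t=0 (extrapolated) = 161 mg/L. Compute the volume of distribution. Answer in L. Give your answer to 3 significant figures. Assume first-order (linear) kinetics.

Vd = Dose / C₀ = 1030 / 161 = 6.398 L

6.40 L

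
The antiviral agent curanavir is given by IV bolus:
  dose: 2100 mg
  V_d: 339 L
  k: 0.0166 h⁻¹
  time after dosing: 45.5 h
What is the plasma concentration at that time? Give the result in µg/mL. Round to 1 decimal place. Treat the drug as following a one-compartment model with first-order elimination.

2.9 µg/mL

C₀ = Dose / Vd = 2100 / 339 = 6.195 mg/L
C = C₀ · e^(−k·t) = 6.195 × e^(−0.01660 × 45.5)
  = 6.195 × 0.4699 = 2.911 mg/L
(2.911 mg/L = 2.911 µg/mL)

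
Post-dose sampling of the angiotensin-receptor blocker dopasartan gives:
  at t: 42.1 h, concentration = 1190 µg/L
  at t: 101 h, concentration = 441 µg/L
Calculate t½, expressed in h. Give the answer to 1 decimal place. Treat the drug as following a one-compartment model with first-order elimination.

k = ln(C₁/C₂) / (t₂ − t₁) = ln(1190/441) / (101 − 42.1)
  = 0.9927 / 58.90 = 0.01685 h⁻¹
t½ = ln2 / k = 0.693147 / 0.01685 = 41.14 h

41.1 h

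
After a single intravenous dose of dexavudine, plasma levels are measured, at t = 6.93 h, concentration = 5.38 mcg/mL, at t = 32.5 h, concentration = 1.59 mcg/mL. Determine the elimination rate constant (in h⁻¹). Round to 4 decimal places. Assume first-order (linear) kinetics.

0.0477 h⁻¹

k = ln(C₁/C₂) / (t₂ − t₁) = ln(5.38/1.59) / (32.5 − 6.93)
  = 1.219 / 25.57 = 0.04767 h⁻¹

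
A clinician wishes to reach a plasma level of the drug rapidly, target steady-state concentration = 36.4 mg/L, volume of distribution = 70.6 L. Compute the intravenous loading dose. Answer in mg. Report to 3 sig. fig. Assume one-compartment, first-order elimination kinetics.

2570 mg

LD = Css × Vd = 36.4 × 70.6 = 2570 mg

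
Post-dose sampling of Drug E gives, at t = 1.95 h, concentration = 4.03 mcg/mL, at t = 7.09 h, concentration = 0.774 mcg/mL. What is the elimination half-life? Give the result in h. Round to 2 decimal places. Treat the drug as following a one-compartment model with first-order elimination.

k = ln(C₁/C₂) / (t₂ − t₁) = ln(4.03/0.774) / (7.09 − 1.95)
  = 1.650 / 5.140 = 0.3210 h⁻¹
t½ = ln2 / k = 0.693147 / 0.3210 = 2.159 h

2.16 h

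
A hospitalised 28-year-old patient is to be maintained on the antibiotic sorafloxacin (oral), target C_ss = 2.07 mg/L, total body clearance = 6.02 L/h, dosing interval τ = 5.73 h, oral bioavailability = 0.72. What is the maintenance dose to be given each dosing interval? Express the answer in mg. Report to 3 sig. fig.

99.2 mg

At steady state, F × (Dose/τ) = Css × CL.
Dose = Css × CL × τ / F = 2.07 × 6.020 × 5.73 / 0.72 = 99.17 mg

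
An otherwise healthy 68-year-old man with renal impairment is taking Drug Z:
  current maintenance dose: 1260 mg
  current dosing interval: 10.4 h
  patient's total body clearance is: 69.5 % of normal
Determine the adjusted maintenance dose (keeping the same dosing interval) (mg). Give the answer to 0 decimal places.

876 mg

To keep the same average steady-state level, dosing rate must scale with clearance.
CL ratio = 69.5 / 100 = 0.6950
New dose (same interval) = 1260 × 0.6950 = 875.7 mg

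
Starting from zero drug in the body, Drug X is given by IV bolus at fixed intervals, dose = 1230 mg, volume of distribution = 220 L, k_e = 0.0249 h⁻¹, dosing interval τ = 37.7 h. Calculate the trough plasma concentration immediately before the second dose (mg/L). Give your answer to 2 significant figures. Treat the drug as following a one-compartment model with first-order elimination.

C₀ per dose = Dose / Vd = 1230 / 220 = 5.591 mg/L
Fraction remaining after one interval: r = e^(−kτ) = e^(−0.02490 × 37.7) = 0.3911
Before dose 2, 1 dose has been given (aged 1τ).
C_trough = C₀ × r = 5.591 × 0.3911 = 2.187 mg/L

2.2 mg/L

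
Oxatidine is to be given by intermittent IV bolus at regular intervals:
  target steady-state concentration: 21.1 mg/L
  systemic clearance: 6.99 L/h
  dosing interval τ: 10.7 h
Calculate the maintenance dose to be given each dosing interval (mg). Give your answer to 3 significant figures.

1580 mg

At steady state, Dose/τ = Css × CL.
Dose = Css × CL × τ = 21.1 × 6.990 × 10.7 = 1578 mg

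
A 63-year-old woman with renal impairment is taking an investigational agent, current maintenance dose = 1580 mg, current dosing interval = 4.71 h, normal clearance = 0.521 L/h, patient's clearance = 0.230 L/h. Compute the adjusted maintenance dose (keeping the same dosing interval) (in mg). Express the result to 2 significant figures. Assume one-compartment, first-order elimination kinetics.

To keep the same average steady-state level, dosing rate must scale with clearance.
CL ratio = 0.230 / 0.521 = 0.4415
New dose (same interval) = 1580 × 0.4415 = 697.6 mg

700 mg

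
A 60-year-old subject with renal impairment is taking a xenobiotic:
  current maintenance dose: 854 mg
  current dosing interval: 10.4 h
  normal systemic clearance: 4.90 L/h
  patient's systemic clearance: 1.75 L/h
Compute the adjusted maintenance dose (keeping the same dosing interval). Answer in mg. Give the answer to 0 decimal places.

305 mg

To keep the same average steady-state level, dosing rate must scale with clearance.
CL ratio = 1.75 / 4.90 = 0.3571
New dose (same interval) = 854 × 0.3571 = 305.0 mg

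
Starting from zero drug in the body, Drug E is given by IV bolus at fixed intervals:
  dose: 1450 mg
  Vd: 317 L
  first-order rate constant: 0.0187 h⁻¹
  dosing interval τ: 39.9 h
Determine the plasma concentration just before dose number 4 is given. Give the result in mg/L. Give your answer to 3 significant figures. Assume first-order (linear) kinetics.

3.69 mg/L

C₀ per dose = Dose / Vd = 1450 / 317 = 4.574 mg/L
Fraction remaining after one interval: r = e^(−kτ) = e^(−0.01870 × 39.9) = 0.4742
Before dose 4, 3 doses have been given (aged 1τ, 2τ, 3τ).
C_trough = C₀ × (r + r² + … + r^3) = C₀ × r(1−r^3)/(1−r)
        = 4.574 × 0.4742 × (1 − 0.1066) / (1 − 0.4742) = 3.685 mg/L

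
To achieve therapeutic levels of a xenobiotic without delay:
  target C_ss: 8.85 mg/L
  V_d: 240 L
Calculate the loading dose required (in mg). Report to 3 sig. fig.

2120 mg

LD = Css × Vd = 8.85 × 240 = 2124 mg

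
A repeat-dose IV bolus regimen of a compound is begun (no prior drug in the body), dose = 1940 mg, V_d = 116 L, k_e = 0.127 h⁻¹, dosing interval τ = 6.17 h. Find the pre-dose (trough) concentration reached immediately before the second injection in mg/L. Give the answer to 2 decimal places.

7.64 mg/L

C₀ per dose = Dose / Vd = 1940 / 116 = 16.72 mg/L
Fraction remaining after one interval: r = e^(−kτ) = e^(−0.1270 × 6.17) = 0.4568
Before dose 2, 1 dose has been given (aged 1τ).
C_trough = C₀ × r = 16.72 × 0.4568 = 7.638 mg/L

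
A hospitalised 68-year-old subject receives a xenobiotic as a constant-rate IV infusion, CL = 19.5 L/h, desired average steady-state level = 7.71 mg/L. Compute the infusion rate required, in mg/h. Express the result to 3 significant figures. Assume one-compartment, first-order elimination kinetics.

At steady state, infusion rate R₀ = Css × CL = 7.71 × 19.50 = 150.3 mg/h

150 mg/h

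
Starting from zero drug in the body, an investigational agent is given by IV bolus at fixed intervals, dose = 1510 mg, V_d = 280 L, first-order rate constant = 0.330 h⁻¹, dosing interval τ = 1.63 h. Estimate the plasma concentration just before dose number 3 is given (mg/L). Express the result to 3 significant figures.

C₀ per dose = Dose / Vd = 1510 / 280 = 5.393 mg/L
Fraction remaining after one interval: r = e^(−kτ) = e^(−0.3300 × 1.63) = 0.5840
Before dose 3, 2 doses have been given (aged 1τ, 2τ).
C_trough = C₀ × (r + r²) = 5.393 × (0.5840 + 0.3411) = 4.989 mg/L

4.99 mg/L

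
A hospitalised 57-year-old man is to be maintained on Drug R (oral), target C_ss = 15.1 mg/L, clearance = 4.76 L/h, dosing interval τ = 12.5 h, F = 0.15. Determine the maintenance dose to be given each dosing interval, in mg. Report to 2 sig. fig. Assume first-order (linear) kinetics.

At steady state, F × (Dose/τ) = Css × CL.
Dose = Css × CL × τ / F = 15.1 × 4.760 × 12.5 / 0.15 = 5990 mg

6000 mg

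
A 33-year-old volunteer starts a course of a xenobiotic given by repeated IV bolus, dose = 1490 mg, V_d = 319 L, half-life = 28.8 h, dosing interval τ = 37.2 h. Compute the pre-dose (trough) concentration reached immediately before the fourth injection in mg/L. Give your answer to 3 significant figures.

C₀ per dose = Dose / Vd = 1490 / 319 = 4.671 mg/L
k = ln2 / t½ = 0.693147 / 28.8 = 0.02407 h⁻¹
Fraction remaining after one interval: r = e^(−kτ) = e^(−0.02407 × 37.2) = 0.4084
Before dose 4, 3 doses have been given (aged 1τ, 2τ, 3τ).
C_trough = C₀ × (r + r² + … + r^3) = C₀ × r(1−r^3)/(1−r)
        = 4.671 × 0.4084 × (1 − 0.06812) / (1 − 0.4084) = 3.005 mg/L

3.01 mg/L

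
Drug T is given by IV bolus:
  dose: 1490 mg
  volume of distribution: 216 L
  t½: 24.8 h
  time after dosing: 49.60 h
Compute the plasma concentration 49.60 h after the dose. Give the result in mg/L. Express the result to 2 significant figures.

C₀ = Dose / Vd = 1490 / 216 = 6.898 mg/L
k = ln2 / t½ = 0.693147 / 24.8 = 0.02795 h⁻¹
t / t½ = 49.60 / 24.8 = 2 half-lives
C = C₀ × (1/2)^2 = 6.898 × 0.2500 = 1.725 mg/L

1.7 mg/L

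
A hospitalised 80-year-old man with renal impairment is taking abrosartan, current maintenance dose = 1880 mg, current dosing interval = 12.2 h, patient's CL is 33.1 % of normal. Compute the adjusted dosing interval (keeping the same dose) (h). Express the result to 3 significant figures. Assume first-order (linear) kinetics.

To keep the same average steady-state level, dosing rate must scale with clearance.
CL ratio = 33.1 / 100 = 0.3310
New interval (same dose) = 12.2 / 0.3310 = 36.86 h

36.9 h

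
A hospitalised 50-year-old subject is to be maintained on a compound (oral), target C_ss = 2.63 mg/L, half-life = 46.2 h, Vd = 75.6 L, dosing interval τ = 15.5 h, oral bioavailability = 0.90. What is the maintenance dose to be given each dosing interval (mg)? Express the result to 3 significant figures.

k = ln2 / t½ = 0.693147 / 46.2 = 0.01500 h⁻¹
CL = k × Vd = 0.01500 × 75.6 = 1.134 L/h
At steady state, F × (Dose/τ) = Css × CL.
Dose = Css × CL × τ / F = 2.63 × 1.134 × 15.5 / 0.90 = 51.36 mg

51.4 mg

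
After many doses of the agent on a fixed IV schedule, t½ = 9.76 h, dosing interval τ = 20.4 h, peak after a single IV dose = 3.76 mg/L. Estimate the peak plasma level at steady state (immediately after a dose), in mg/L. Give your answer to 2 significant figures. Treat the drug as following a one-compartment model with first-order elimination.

k = ln2 / t½ = 0.693147 / 9.76 = 0.07102 h⁻¹
e^(−kτ) = e^(−0.07102 × 20.4) = 0.2349
Accumulation ratio R = 1 / (1 − e^(−kτ)) = 1 / (1 − 0.2349) = 1.307
Steady-state peak = C₀ × R = 3.76 × 1.307 = 4.914 mg/L

4.9 mg/L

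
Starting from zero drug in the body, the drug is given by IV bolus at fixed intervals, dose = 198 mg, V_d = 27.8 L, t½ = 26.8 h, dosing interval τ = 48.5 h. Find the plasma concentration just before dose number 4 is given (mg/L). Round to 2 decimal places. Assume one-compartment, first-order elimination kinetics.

C₀ per dose = Dose / Vd = 198 / 27.8 = 7.122 mg/L
k = ln2 / t½ = 0.693147 / 26.8 = 0.02586 h⁻¹
Fraction remaining after one interval: r = e^(−kτ) = e^(−0.02586 × 48.5) = 0.2853
Before dose 4, 3 doses have been given (aged 1τ, 2τ, 3τ).
C_trough = C₀ × (r + r² + … + r^3) = C₀ × r(1−r^3)/(1−r)
        = 7.122 × 0.2853 × (1 − 0.02322) / (1 − 0.2853) = 2.777 mg/L

2.78 mg/L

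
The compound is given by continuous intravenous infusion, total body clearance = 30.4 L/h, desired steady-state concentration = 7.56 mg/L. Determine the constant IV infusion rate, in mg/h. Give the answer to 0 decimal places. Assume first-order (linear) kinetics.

At steady state, infusion rate R₀ = Css × CL = 7.56 × 30.40 = 229.8 mg/h

230 mg/h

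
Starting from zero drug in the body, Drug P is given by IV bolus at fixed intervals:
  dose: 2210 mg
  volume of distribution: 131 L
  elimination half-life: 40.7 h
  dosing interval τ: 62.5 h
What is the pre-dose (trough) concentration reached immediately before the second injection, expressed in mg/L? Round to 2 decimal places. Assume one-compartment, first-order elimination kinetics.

C₀ per dose = Dose / Vd = 2210 / 131 = 16.87 mg/L
k = ln2 / t½ = 0.693147 / 40.7 = 0.01703 h⁻¹
Fraction remaining after one interval: r = e^(−kτ) = e^(−0.01703 × 62.5) = 0.3449
Before dose 2, 1 dose has been given (aged 1τ).
C_trough = C₀ × r = 16.87 × 0.3449 = 5.818 mg/L

5.82 mg/L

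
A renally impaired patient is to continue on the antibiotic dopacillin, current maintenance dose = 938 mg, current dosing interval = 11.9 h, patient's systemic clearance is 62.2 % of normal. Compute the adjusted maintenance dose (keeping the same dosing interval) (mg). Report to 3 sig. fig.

583 mg

To keep the same average steady-state level, dosing rate must scale with clearance.
CL ratio = 62.2 / 100 = 0.6220
New dose (same interval) = 938 × 0.6220 = 583.4 mg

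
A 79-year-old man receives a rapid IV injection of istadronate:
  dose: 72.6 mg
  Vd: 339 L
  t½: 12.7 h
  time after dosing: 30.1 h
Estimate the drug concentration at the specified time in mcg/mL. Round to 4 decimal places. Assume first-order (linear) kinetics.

C₀ = Dose / Vd = 72.60 / 339 = 0.2142 mg/L
k = ln2 / t½ = 0.693147 / 12.7 = 0.05458 h⁻¹
C = C₀ · e^(−k·t) = 0.2142 × e^(−0.05458 × 30.1)
  = 0.2142 × 0.1934 = 0.04143 mg/L
(0.04143 mg/L = 0.04143 mcg/mL)

0.0414 mcg/mL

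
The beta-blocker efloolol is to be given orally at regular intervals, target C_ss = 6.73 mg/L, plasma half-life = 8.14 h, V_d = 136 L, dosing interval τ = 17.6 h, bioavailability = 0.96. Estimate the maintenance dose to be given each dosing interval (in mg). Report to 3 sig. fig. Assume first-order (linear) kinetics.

1430 mg

k = ln2 / t½ = 0.693147 / 8.14 = 0.08515 h⁻¹
CL = k × Vd = 0.08515 × 136 = 11.58 L/h
At steady state, F × (Dose/τ) = Css × CL.
Dose = Css × CL × τ / F = 6.73 × 11.58 × 17.6 / 0.96 = 1429 mg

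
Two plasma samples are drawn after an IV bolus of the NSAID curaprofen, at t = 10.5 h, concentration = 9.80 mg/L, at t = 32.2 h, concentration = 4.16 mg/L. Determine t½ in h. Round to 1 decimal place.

17.6 h

k = ln(C₁/C₂) / (t₂ − t₁) = ln(9.80/4.16) / (32.2 − 10.5)
  = 0.8569 / 21.70 = 0.03949 h⁻¹
t½ = ln2 / k = 0.693147 / 0.03949 = 17.55 h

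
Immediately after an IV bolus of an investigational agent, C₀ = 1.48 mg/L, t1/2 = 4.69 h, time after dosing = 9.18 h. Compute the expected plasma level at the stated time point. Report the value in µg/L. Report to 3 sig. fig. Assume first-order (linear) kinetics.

k = ln2 / t½ = 0.693147 / 4.69 = 0.1478 h⁻¹
C = C₀ · e^(−k·t) = 1.480 × e^(−0.1478 × 9.18)
  = 1.480 × 0.2575 = 0.3811 mg/L
Convert: 0.3811 mg/L × 1000 = 381.1 µg/L

381 µg/L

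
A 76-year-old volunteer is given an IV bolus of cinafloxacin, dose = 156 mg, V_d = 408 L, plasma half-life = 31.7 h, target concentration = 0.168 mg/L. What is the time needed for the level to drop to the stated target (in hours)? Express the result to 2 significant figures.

C₀ = Dose / Vd = 156.0 / 408 = 0.3824 mg/L
k = ln2 / t½ = 0.693147 / 31.7 = 0.02187 h⁻¹
t = ln(C₀ / C) / k = ln(0.3824 / 0.168) / 0.02187
  = ln(2.276) / 0.02187 = 0.8224 / 0.02187 = 37.60 h

38 h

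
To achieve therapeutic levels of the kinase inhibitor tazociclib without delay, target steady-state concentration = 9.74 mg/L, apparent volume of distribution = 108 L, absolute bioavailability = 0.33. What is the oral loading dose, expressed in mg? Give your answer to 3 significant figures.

LD = Css × Vd / F = 9.74 × 108 / 0.33 = 3188 mg

3190 mg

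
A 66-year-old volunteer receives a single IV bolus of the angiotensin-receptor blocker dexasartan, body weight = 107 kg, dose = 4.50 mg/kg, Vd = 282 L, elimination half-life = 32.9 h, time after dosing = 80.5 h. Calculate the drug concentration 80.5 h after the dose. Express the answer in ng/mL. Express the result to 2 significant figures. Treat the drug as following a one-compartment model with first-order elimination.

310 ng/mL

Total dose = 4.50 × 107 = 481.5 mg
C₀ = Dose / Vd = 481.5 / 282 = 1.707 mg/L
k = ln2 / t½ = 0.693147 / 32.9 = 0.02107 h⁻¹
C = C₀ · e^(−k·t) = 1.707 × e^(−0.02107 × 80.5)
  = 1.707 × 0.1834 = 0.3131 mg/L
Convert: 0.3131 mg/L × 1000 = 313.1 ng/mL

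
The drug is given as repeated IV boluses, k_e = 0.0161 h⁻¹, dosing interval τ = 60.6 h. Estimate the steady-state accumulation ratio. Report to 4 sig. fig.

1.605

e^(−kτ) = e^(−0.01610 × 60.6) = 0.3769
Accumulation ratio R = 1 / (1 − e^(−kτ)) = 1 / (1 − 0.3769) = 1.605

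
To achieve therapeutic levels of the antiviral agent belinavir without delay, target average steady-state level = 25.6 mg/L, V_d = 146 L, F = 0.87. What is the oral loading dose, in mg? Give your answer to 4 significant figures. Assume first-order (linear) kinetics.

4296 mg

LD = Css × Vd / F = 25.6 × 146 / 0.87 = 4296 mg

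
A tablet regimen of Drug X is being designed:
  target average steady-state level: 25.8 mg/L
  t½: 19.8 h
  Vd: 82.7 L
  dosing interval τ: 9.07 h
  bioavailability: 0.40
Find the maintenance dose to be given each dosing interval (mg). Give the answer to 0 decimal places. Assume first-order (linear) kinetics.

k = ln2 / t½ = 0.693147 / 19.8 = 0.03501 h⁻¹
CL = k × Vd = 0.03501 × 82.7 = 2.895 L/h
At steady state, F × (Dose/τ) = Css × CL.
Dose = Css × CL × τ / F = 25.8 × 2.895 × 9.07 / 0.40 = 1694 mg

1694 mg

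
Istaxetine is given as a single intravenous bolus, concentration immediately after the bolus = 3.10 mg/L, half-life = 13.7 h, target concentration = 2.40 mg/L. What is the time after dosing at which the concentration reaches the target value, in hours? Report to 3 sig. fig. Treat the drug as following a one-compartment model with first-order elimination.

k = ln2 / t½ = 0.693147 / 13.7 = 0.05059 h⁻¹
t = ln(C₀ / C) / k = ln(3.100 / 2.40) / 0.05059
  = ln(1.292) / 0.05059 = 0.2562 / 0.05059 = 5.064 h

5.06 h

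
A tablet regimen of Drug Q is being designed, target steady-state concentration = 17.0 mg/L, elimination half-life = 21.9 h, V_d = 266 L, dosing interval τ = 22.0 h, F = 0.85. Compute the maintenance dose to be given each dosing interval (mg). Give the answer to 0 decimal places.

3704 mg

k = ln2 / t½ = 0.693147 / 21.9 = 0.03165 h⁻¹
CL = k × Vd = 0.03165 × 266 = 8.419 L/h
At steady state, F × (Dose/τ) = Css × CL.
Dose = Css × CL × τ / F = 17.0 × 8.419 × 22.0 / 0.85 = 3704 mg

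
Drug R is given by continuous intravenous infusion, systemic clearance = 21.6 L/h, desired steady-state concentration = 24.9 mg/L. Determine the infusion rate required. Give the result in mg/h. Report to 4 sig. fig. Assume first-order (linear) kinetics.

537.8 mg/h

At steady state, infusion rate R₀ = Css × CL = 24.9 × 21.60 = 537.8 mg/h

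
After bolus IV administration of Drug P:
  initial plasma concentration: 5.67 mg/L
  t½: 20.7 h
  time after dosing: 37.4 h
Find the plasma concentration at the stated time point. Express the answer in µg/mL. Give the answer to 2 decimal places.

1.62 µg/mL

k = ln2 / t½ = 0.693147 / 20.7 = 0.03349 h⁻¹
C = C₀ · e^(−k·t) = 5.670 × e^(−0.03349 × 37.4)
  = 5.670 × 0.2858 = 1.620 mg/L
(1.620 mg/L = 1.620 µg/mL)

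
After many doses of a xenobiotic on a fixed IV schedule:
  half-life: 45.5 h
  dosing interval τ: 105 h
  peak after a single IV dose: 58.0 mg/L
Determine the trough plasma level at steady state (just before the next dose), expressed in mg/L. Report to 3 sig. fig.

k = ln2 / t½ = 0.693147 / 45.5 = 0.01523 h⁻¹
e^(−kτ) = e^(−0.01523 × 105) = 0.2021
Accumulation ratio R = 1 / (1 − e^(−kτ)) = 1 / (1 − 0.2021) = 1.253
Steady-state trough = C₀ × R × e^(−kτ) = 58.0 × 1.253 × 0.2021 = 14.69 mg/L

14.7 mg/L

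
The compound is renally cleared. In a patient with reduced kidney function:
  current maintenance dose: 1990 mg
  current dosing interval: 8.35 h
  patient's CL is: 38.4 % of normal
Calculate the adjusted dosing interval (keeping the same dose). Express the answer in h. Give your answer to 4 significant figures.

21.74 h

To keep the same average steady-state level, dosing rate must scale with clearance.
CL ratio = 38.4 / 100 = 0.3840
New interval (same dose) = 8.35 / 0.3840 = 21.74 h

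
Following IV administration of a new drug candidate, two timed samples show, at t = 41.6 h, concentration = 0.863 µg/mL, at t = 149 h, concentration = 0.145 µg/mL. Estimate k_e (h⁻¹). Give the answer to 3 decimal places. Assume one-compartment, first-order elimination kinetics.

0.017 h⁻¹

k = ln(C₁/C₂) / (t₂ − t₁) = ln(0.863/0.145) / (149 − 41.6)
  = 1.784 / 107.4 = 0.01661 h⁻¹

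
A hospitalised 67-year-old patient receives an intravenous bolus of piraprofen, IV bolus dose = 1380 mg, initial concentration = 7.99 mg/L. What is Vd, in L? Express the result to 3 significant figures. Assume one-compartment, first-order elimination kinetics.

Vd = Dose / C₀ = 1380 / 7.99 = 172.7 L

173 L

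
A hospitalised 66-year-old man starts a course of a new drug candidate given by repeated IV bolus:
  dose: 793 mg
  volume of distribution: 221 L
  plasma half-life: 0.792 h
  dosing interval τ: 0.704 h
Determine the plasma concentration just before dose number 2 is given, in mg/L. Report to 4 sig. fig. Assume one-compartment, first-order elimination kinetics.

C₀ per dose = Dose / Vd = 793 / 221 = 3.588 mg/L
k = ln2 / t½ = 0.693147 / 0.792 = 0.8752 h⁻¹
Fraction remaining after one interval: r = e^(−kτ) = e^(−0.8752 × 0.704) = 0.5400
Before dose 2, 1 dose has been given (aged 1τ).
C_trough = C₀ × r = 3.588 × 0.5400 = 1.938 mg/L

1.938 mg/L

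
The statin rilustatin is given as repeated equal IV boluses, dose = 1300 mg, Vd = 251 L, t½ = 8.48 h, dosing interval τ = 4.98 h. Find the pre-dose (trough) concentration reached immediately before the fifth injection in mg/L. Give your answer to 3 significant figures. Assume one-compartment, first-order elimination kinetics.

8.29 mg/L

C₀ per dose = Dose / Vd = 1300 / 251 = 5.179 mg/L
k = ln2 / t½ = 0.693147 / 8.48 = 0.08174 h⁻¹
Fraction remaining after one interval: r = e^(−kτ) = e^(−0.08174 × 4.98) = 0.6656
Before dose 5, 4 doses have been given (aged 1τ, 2τ, 3τ, 4τ).
C_trough = C₀ × (r + r² + … + r^4) = C₀ × r(1−r^4)/(1−r)
        = 5.179 × 0.6656 × (1 − 0.1963) / (1 − 0.6656) = 8.285 mg/L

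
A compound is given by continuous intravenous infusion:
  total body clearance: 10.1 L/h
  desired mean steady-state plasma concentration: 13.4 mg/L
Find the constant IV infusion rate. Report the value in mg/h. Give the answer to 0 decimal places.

At steady state, infusion rate R₀ = Css × CL = 13.4 × 10.10 = 135.3 mg/h

135 mg/h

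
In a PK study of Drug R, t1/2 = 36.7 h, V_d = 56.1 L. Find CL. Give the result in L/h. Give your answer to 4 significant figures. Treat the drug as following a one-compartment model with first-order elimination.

1.060 L/h

k = ln2 / t½ = 0.693147 / 36.7 = 0.01889 h⁻¹
CL = k × Vd = 0.01889 × 56.1 = 1.060 L/h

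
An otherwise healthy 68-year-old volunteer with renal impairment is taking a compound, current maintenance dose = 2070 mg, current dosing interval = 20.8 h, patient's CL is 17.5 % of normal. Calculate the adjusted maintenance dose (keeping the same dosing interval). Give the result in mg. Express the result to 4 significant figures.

362.3 mg

To keep the same average steady-state level, dosing rate must scale with clearance.
CL ratio = 17.5 / 100 = 0.1750
New dose (same interval) = 2070 × 0.1750 = 362.3 mg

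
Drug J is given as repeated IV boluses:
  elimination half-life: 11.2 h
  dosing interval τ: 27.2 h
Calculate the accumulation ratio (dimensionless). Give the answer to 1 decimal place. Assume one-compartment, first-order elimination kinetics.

k = ln2 / t½ = 0.693147 / 11.2 = 0.06189 h⁻¹
e^(−kτ) = e^(−0.06189 × 27.2) = 0.1857
Accumulation ratio R = 1 / (1 − e^(−kτ)) = 1 / (1 − 0.1857) = 1.228

1.2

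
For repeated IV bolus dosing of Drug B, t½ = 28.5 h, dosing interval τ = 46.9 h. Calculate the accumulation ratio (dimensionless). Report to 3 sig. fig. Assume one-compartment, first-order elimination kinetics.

1.47

k = ln2 / t½ = 0.693147 / 28.5 = 0.02432 h⁻¹
e^(−kτ) = e^(−0.02432 × 46.9) = 0.3196
Accumulation ratio R = 1 / (1 − e^(−kτ)) = 1 / (1 − 0.3196) = 1.470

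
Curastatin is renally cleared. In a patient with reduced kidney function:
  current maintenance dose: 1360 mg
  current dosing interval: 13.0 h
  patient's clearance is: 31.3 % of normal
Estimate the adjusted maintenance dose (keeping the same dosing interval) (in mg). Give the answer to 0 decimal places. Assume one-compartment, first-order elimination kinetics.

426 mg

To keep the same average steady-state level, dosing rate must scale with clearance.
CL ratio = 31.3 / 100 = 0.3130
New dose (same interval) = 1360 × 0.3130 = 425.7 mg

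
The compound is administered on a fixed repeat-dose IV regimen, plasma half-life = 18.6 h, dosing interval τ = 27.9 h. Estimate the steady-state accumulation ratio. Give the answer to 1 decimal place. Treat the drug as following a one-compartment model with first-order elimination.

k = ln2 / t½ = 0.693147 / 18.6 = 0.03727 h⁻¹
e^(−kτ) = e^(−0.03727 × 27.9) = 0.3535
Accumulation ratio R = 1 / (1 − e^(−kτ)) = 1 / (1 − 0.3535) = 1.547

1.5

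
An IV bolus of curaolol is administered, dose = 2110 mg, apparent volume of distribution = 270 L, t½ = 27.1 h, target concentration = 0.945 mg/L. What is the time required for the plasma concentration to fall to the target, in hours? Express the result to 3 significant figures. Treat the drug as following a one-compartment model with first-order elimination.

82.6 h

C₀ = Dose / Vd = 2110 / 270 = 7.815 mg/L
k = ln2 / t½ = 0.693147 / 27.1 = 0.02558 h⁻¹
t = ln(C₀ / C) / k = ln(7.815 / 0.945) / 0.02558
  = ln(8.270) / 0.02558 = 2.113 / 0.02558 = 82.60 h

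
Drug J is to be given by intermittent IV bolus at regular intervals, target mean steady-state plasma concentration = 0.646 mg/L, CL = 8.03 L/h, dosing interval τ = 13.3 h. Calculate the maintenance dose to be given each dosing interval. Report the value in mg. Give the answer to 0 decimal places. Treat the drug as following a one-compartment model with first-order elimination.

At steady state, Dose/τ = Css × CL.
Dose = Css × CL × τ = 0.646 × 8.030 × 13.3 = 68.99 mg

69 mg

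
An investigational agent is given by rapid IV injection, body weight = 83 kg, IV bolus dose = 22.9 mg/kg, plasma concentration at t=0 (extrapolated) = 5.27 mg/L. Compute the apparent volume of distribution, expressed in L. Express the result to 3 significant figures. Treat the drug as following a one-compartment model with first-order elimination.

361 L

Dose = 22.9 × 83 = 1901 mg
Vd = Dose / C₀ = 1901 / 5.27 = 360.7 L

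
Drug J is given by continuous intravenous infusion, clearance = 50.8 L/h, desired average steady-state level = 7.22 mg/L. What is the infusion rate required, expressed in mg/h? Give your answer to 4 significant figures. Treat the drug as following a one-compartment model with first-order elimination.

366.8 mg/h

At steady state, infusion rate R₀ = Css × CL = 7.22 × 50.80 = 366.8 mg/h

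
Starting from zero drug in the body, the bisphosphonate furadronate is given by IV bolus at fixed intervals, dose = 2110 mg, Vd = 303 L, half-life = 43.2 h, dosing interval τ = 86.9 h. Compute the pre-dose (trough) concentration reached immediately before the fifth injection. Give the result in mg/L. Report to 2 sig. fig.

C₀ per dose = Dose / Vd = 2110 / 303 = 6.964 mg/L
k = ln2 / t½ = 0.693147 / 43.2 = 0.01605 h⁻¹
Fraction remaining after one interval: r = e^(−kτ) = e^(−0.01605 × 86.9) = 0.2479
Before dose 5, 4 doses have been given (aged 1τ, 2τ, 3τ, 4τ).
C_trough = C₀ × (r + r² + … + r^4) = C₀ × r(1−r^4)/(1−r)
        = 6.964 × 0.2479 × (1 − 0.003777) / (1 − 0.2479) = 2.287 mg/L

2.3 mg/L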